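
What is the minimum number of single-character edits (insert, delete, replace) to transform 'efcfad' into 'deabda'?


Building DP table for s1='efcfad' (len 6) and s2='deabda' (len 6):
       d  e  a  b  d  a
    0  1  2  3  4  5  6
  e 1  1  1  2  3  4  5
  f 2  2  2  2  3  4  5
  c 3  3  3  3  3  4  5
  f 4  4  4  4  4  4  5
  a 5  5  5  4  5  5  4
  d 6  5  6  5  5  5  5
Edit distance = dp[6][6] = 5

5


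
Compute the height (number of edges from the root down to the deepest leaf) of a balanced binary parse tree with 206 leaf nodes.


In a balanced binary tree with n leaves the deepest leaf is ceil(log2(n)) edges below the root.
log2(206) = 7.6865
ceil(7.6865) = 8
height (edges) = 8

8


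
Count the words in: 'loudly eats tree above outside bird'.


Counting words by splitting on spaces:
  Word 1: 'loudly'
  Word 2: 'eats'
  Word 3: 'tree'
  Word 4: 'above'
  Word 5: 'outside'
  Word 6: 'bird'
Total words: 6

6


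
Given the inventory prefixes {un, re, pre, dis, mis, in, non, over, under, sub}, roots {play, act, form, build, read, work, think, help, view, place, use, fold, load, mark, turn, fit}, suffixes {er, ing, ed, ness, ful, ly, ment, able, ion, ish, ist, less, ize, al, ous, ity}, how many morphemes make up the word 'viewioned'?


Segmenting 'viewioned' against the inventory:
  'view' -> root (morpheme 1)
  'ion' -> suffix (morpheme 2)
  'ed' -> suffix (morpheme 3)
Total morphemes: 3

3


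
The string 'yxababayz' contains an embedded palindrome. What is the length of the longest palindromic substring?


Scanning 'yxababayz' for palindromic substrings.
Substring at positions 2-6: 'ababa'.
Check: reverse('ababa') = 'ababa' -> palindrome confirmed.
Neighbouring characters ('x' / 'y') break symmetry, so it cannot extend further.
No longer palindromic substring exists; longest length = 5

5


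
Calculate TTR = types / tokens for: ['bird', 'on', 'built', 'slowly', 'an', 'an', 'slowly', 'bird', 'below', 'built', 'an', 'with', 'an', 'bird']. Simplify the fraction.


Tokens: 14
Unique types: ('an', 'below', 'bird', 'built', 'on', 'slowly', 'with') = 7
TTR = 7/14
Simplify: divide both by 7 -> 1/2
TTR = 1/2

1/2


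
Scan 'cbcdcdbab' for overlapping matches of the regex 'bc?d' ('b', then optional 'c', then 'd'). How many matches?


Pattern: bc?d means 'b', then optional 'c', then 'd'.
Scanning 'cbcdcdbab' position-by-position:
  Pos 0: window 'cbc' -> no
  Pos 1: window 'bcd' -> MATCH
  Pos 2: window 'cdc' -> no
  Pos 3: window 'dcd' -> no
  Pos 4: window 'cdb' -> no
  Pos 5: window 'dba' -> no
  Pos 6: window 'bab' -> no
  Pos 7: window 'ab' -> no
  Pos 8: window 'b' -> no
Total matches: 1

1


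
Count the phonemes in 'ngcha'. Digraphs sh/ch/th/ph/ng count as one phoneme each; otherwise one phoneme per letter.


Parsing 'ngcha' greedily, digraphs first:
  'ng' -> digraph (1 consonant phoneme) (phonemes so far: 1)
  'ch' -> digraph (1 consonant phoneme) (phonemes so far: 2)
  'a' -> vowel phoneme (phonemes so far: 3)
Total phonemes: 3

3


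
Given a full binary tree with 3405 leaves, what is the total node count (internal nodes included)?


Leaf nodes (terminals): 3405
Internal nodes = n - 1 = 3405 - 1 = 3404
Total = leaves + internal = 3405 + 3404 = 6809

6809


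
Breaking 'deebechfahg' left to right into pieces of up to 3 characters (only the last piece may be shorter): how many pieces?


'deebechfahg' has 11 characters.
Chunking with max size 3:
  Chunk 1: 'dee' (positions 0-2)
  Chunk 2: 'bec' (positions 3-5)
  Chunk 3: 'hfa' (positions 6-8)
  Chunk 4: 'hg' (positions 9-10)
Total chunks: ceil(11 / 3) = 4

4


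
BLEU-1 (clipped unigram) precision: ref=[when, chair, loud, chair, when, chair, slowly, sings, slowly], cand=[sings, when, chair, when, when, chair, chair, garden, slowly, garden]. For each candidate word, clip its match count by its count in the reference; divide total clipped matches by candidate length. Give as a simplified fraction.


Reference word counts: {'chair': 3, 'loud': 1, 'sings': 1, 'slowly': 2, 'when': 2}
Checking each candidate word (with clipping):
  'sings' -> in reference (ref count 1, used 1/1) -> match (matches: 1)
  'when' -> in reference (ref count 2, used 1/2) -> match (matches: 2)
  'chair' -> in reference (ref count 3, used 1/3) -> match (matches: 3)
  'when' -> in reference (ref count 2, used 2/2) -> match (matches: 4)
  'when' -> ref count 2 already used up (2/2) -> clipped, no match (matches: 4)
  'chair' -> in reference (ref count 3, used 2/3) -> match (matches: 5)
  'chair' -> in reference (ref count 3, used 3/3) -> match (matches: 6)
  'garden' -> not in reference -> no match (matches: 6)
  'slowly' -> in reference (ref count 2, used 1/2) -> match (matches: 7)
  'garden' -> not in reference -> no match (matches: 7)
Clipped matches: 7, Candidate length: 10
Precision = 7/10

7/10


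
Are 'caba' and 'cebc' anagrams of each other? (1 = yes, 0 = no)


Sort characters of 'caba': 'aabc'
Sort characters of 'cebc': 'bcce'
Sorted forms differ -> they are NOT anagrams
Result: 0

0


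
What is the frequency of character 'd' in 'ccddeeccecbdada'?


Scanning 'ccddeeccecbdada' for 'd':
  Position 2: 'd' -> MATCH (count: 1)
  Position 3: 'd' -> MATCH (count: 2)
  Position 11: 'd' -> MATCH (count: 3)
  Position 13: 'd' -> MATCH (count: 4)
Total occurrences of 'd': 4

4


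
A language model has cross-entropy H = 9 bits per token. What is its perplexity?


Perplexity formula: PP = 2^H
H = 9
PP = 2^9
PP = 2^9 = 512

512


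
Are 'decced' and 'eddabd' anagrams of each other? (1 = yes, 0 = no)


Sort characters of 'decced': 'ccddee'
Sort characters of 'eddabd': 'abddde'
Sorted forms differ -> they are NOT anagrams
Result: 0

0


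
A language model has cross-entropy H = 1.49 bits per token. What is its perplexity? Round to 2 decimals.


Perplexity formula: PP = 2^H
H = 1.49
PP = 2^1.49
Decompose: 2^1.49 = 2^1 * 2^0.49
2^1 = 2, 2^0.49 ~ 1.4044449
PP ~ 2 * 1.4044449 = 2.8088898
Rounded to 2 decimals: 2.81

2.81


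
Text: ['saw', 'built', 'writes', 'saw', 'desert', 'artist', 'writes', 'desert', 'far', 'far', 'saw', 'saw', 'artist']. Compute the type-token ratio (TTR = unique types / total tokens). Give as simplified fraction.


Tokens: 13
Unique types: ('artist', 'built', 'desert', 'far', 'saw', 'writes') = 6
TTR = 6/13
Already in lowest terms.

6/13


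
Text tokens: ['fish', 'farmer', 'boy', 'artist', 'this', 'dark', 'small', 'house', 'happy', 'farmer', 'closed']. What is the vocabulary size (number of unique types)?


Listing all tokens and tracking unique types:
  Token 1: 'fish' -> NEW (unique so far: 1)
  Token 2: 'farmer' -> NEW (unique so far: 2)
  Token 3: 'boy' -> NEW (unique so far: 3)
  Token 4: 'artist' -> NEW (unique so far: 4)
  Token 5: 'this' -> NEW (unique so far: 5)
  Token 6: 'dark' -> NEW (unique so far: 6)
  Token 7: 'small' -> NEW (unique so far: 7)
  Token 8: 'house' -> NEW (unique so far: 8)
  Token 9: 'happy' -> NEW (unique so far: 9)
  Token 10: 'farmer' -> duplicate (unique so far: 9)
  Token 11: 'closed' -> NEW (unique so far: 10)
Unique types: ('artist', 'boy', 'closed', 'dark', 'farmer', 'fish', 'happy', 'house', 'small', 'this')
Vocabulary size: 10

10


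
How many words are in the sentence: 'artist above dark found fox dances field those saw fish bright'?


Counting words by splitting on spaces:
  Word 1: 'artist'
  Word 2: 'above'
  Word 3: 'dark'
  Word 4: 'found'
  Word 5: 'fox'
  Word 6: 'dances'
  Word 7: 'field'
  Word 8: 'those'
  Word 9: 'saw'
  Word 10: 'fish'
  Word 11: 'bright'
Total words: 11

11


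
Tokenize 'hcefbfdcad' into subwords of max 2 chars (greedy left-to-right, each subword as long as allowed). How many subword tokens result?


'hcefbfdcad' has 10 characters.
Chunking with max size 2:
  Chunk 1: 'hc' (positions 0-1)
  Chunk 2: 'ef' (positions 2-3)
  Chunk 3: 'bf' (positions 4-5)
  Chunk 4: 'dc' (positions 6-7)
  Chunk 5: 'ad' (positions 8-9)
Total chunks: ceil(10 / 2) = 5

5


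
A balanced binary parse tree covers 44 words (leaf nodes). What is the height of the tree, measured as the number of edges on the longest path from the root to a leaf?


In a balanced binary tree with n leaves the deepest leaf is ceil(log2(n)) edges below the root.
log2(44) = 5.4594
ceil(5.4594) = 6
height (edges) = 6

6


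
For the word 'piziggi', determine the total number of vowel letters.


Scanning each character of 'piziggi':
  Position 1: 'p' -> consonant (running count: 0)
  Position 2: 'i' -> vowel (running count: 1)
  Position 3: 'z' -> consonant (running count: 1)
  Position 4: 'i' -> vowel (running count: 2)
  Position 5: 'g' -> consonant (running count: 2)
  Position 6: 'g' -> consonant (running count: 2)
  Position 7: 'i' -> vowel (running count: 3)
Total vowels: 3

3


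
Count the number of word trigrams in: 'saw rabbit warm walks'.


Word trigrams from [4] words:
  Trigram 1: (saw rabbit warm)
  Trigram 2: (rabbit warm walks)
Total word trigrams: 4 - 2 = 2

2


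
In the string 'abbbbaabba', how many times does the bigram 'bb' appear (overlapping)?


Scanning 'abbbbaabba' for bigram 'bb':
  Position 0: 'ab' -> no
  Position 1: 'bb' -> MATCH
  Position 2: 'bb' -> MATCH
  Position 3: 'bb' -> MATCH
  Position 4: 'ba' -> no
  Position 5: 'aa' -> no
  Position 6: 'ab' -> no
  Position 7: 'bb' -> MATCH
  Position 8: 'ba' -> no
Total matches: 4

4


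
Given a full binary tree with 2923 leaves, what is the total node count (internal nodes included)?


Leaf nodes (terminals): 2923
Internal nodes = n - 1 = 2923 - 1 = 2922
Total = leaves + internal = 2923 + 2922 = 5845

5845


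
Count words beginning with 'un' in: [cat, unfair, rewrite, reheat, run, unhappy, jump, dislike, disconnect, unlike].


Checking each word for prefix 'un':
  'cat' -> no (count: 0)
  'unfair' -> YES, starts with 'un' (count: 1)
  'rewrite' -> no (count: 1)
  'reheat' -> no (count: 1)
  'run' -> no (count: 1)
  'unhappy' -> YES, starts with 'un' (count: 2)
  'jump' -> no (count: 2)
  'dislike' -> no (count: 2)
  'disconnect' -> no (count: 2)
  'unlike' -> YES, starts with 'un' (count: 3)
Total with prefix 'un': 3

3


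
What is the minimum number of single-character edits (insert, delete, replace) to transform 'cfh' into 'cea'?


Building DP table for s1='cfh' (len 3) and s2='cea' (len 3):
       c  e  a
    0  1  2  3
  c 1  0  1  2
  f 2  1  1  2
  h 3  2  2  2
Edit distance = dp[3][3] = 2

2


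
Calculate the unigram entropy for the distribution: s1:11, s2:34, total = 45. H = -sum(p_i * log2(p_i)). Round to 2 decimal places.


Computing entropy H = -sum(p_i * log2(p_i)):
  s1: p = 11/45 = 0.2444, -p*log2(p) = 0.4968
  s2: p = 34/45 = 0.7556, -p*log2(p) = 0.3055
H = sum of terms = 0.8023
Rounded to 2 decimals: 0.80

0.80


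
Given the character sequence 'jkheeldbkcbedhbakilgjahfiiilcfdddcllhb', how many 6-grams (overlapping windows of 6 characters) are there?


String 'jkheeldbkcbedhbakilgjahfiiilcfdddcllhb' has length L = 38.
Number of overlapping n-grams = L - n + 1
Substituting: 38 - 6 + 1 = 33

33


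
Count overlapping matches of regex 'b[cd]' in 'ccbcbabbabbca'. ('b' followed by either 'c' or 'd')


Pattern: b[cd] means 'b' followed by either 'c' or 'd'.
Scanning 'ccbcbabbabbca' position-by-position:
  Pos 0: window 'cc' -> no
  Pos 1: window 'cb' -> no
  Pos 2: window 'bc' -> MATCH
  Pos 3: window 'cb' -> no
  Pos 4: window 'ba' -> no
  Pos 5: window 'ab' -> no
  Pos 6: window 'bb' -> no
  Pos 7: window 'ba' -> no
  Pos 8: window 'ab' -> no
  Pos 9: window 'bb' -> no
  Pos 10: window 'bc' -> MATCH
  Pos 11: window 'ca' -> no
  Pos 12: window 'a' -> no
Total matches: 2

2


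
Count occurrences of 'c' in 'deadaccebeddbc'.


Scanning 'deadaccebeddbc' for 'c':
  Position 5: 'c' -> MATCH (count: 1)
  Position 6: 'c' -> MATCH (count: 2)
  Position 13: 'c' -> MATCH (count: 3)
Total occurrences of 'c': 3

3


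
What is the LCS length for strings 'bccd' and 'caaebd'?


DP table for LCS of 'bccd' and 'caaebd':
       c  a  a  e  b  d
    0  0  0  0  0  0  0
  b 0  0  0  0  0  1  1
  c 0  1  1  1  1  1  1
  c 0  1  1  1  1  1  1
  d 0  1  1  1  1  1  2
LCS: 'bd'
LCS length = 2

2


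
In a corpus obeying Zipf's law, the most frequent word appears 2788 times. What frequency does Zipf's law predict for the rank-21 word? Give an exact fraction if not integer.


Zipf's law: freq(rank) = f1 / rank
f1 = 2788, rank = 21
freq = 2788 / 21
GCD(2788, 21) = 1
Simplified: 2788/21

2788/21


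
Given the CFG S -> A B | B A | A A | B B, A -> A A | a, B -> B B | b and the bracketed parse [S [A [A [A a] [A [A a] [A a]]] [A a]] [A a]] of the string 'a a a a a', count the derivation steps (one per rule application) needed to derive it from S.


Every bracketed nonterminal node [X ...] in the tree is produced by exactly one rule application.
Reading the tree off as a leftmost derivation:
  Step 1: S  =>  A A   (applied S -> A A)
  Step 2: A A  =>  A A A   (applied A -> A A)
  Step 3: A A A  =>  A A A A   (applied A -> A A)
  Step 4: A A A A  =>  a A A A   (applied A -> a)
  Step 5: a A A A  =>  a A A A A   (applied A -> A A)
  Step 6: a A A A A  =>  a a A A A   (applied A -> a)
  Step 7: a a A A A  =>  a a a A A   (applied A -> a)
  Step 8: a a a A A  =>  a a a a A   (applied A -> a)
  Step 9: a a a a A  =>  a a a a a   (applied A -> a)
Final yield: a a a a a
Total rewrite steps: 9

9


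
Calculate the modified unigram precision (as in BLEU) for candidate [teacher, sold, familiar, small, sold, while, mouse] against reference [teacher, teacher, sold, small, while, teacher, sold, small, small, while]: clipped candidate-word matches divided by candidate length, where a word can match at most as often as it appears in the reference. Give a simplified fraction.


Reference word counts: {'small': 3, 'sold': 2, 'teacher': 3, 'while': 2}
Checking each candidate word (with clipping):
  'teacher' -> in reference (ref count 3, used 1/3) -> match (matches: 1)
  'sold' -> in reference (ref count 2, used 1/2) -> match (matches: 2)
  'familiar' -> not in reference -> no match (matches: 2)
  'small' -> in reference (ref count 3, used 1/3) -> match (matches: 3)
  'sold' -> in reference (ref count 2, used 2/2) -> match (matches: 4)
  'while' -> in reference (ref count 2, used 1/2) -> match (matches: 5)
  'mouse' -> not in reference -> no match (matches: 5)
Clipped matches: 5, Candidate length: 7
Precision = 5/7

5/7


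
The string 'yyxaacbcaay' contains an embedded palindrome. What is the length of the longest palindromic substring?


Scanning 'yyxaacbcaay' for palindromic substrings.
Substring at positions 3-9: 'aacbcaa'.
Check: reverse('aacbcaa') = 'aacbcaa' -> palindrome confirmed.
Neighbouring characters ('x' / 'y') break symmetry, so it cannot extend further.
No longer palindromic substring exists; longest length = 7

7


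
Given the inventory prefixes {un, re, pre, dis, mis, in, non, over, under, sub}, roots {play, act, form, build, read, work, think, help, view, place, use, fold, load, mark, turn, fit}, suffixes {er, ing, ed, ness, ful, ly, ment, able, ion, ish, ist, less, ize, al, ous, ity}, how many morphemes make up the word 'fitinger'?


Segmenting 'fitinger' against the inventory:
  'fit' -> root (morpheme 1)
  'ing' -> suffix (morpheme 2)
  'er' -> suffix (morpheme 3)
Total morphemes: 3

3


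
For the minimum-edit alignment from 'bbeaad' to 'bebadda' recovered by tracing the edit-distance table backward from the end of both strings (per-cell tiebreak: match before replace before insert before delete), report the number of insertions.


Edit distance = 4. Backtracking from cell (6, 7) with preference match > replace > insert > delete,
then listing the resulting alignment 'bbeaad' -> 'bebadda' left to right:
  Step 1: keep 'b'
  Step 2: replace b->e
  Step 3: replace e->b
  Step 4: keep 'a'
  Step 5: replace a->d
  Step 6: keep 'd'
  Step 7: insert 'a' [insertion #1]
Total insertions: 1

1


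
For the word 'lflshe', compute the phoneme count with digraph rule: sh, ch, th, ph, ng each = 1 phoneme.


Parsing 'lflshe' greedily, digraphs first:
  'l' -> consonant phoneme (phonemes so far: 1)
  'f' -> consonant phoneme (phonemes so far: 2)
  'l' -> consonant phoneme (phonemes so far: 3)
  'sh' -> digraph (1 consonant phoneme) (phonemes so far: 4)
  'e' -> vowel phoneme (phonemes so far: 5)
Total phonemes: 5

5


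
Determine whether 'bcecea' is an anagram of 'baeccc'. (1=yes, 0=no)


Sort characters of 'bcecea': 'abccee'
Sort characters of 'baeccc': 'abccce'
Sorted forms differ -> they are NOT anagrams
Result: 0

0


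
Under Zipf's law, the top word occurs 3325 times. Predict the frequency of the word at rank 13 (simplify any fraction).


Zipf's law: freq(rank) = f1 / rank
f1 = 3325, rank = 13
freq = 3325 / 13
GCD(3325, 13) = 1
Simplified: 3325/13

3325/13


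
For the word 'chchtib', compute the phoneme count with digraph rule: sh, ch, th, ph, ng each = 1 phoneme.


Parsing 'chchtib' greedily, digraphs first:
  'ch' -> digraph (1 consonant phoneme) (phonemes so far: 1)
  'ch' -> digraph (1 consonant phoneme) (phonemes so far: 2)
  't' -> consonant phoneme (phonemes so far: 3)
  'i' -> vowel phoneme (phonemes so far: 4)
  'b' -> consonant phoneme (phonemes so far: 5)
Total phonemes: 5

5


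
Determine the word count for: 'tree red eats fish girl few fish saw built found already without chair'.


Counting words by splitting on spaces:
  Word 1: 'tree'
  Word 2: 'red'
  Word 3: 'eats'
  Word 4: 'fish'
  Word 5: 'girl'
  Word 6: 'few'
  Word 7: 'fish'
  Word 8: 'saw'
  Word 9: 'built'
  Word 10: 'found'
  Word 11: 'already'
  Word 12: 'without'
  Word 13: 'chair'
Total words: 13

13


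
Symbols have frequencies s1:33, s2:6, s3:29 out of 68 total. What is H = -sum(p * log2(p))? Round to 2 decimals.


Computing entropy H = -sum(p_i * log2(p_i)):
  s1: p = 33/68 = 0.4853, -p*log2(p) = 0.5062
  s2: p = 6/68 = 0.0882, -p*log2(p) = 0.3090
  s3: p = 29/68 = 0.4265, -p*log2(p) = 0.5243
H = sum of terms = 1.3395
Rounded to 2 decimals: 1.34

1.34


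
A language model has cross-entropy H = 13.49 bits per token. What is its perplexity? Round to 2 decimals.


Perplexity formula: PP = 2^H
H = 13.49
PP = 2^13.49
Decompose: 2^13.49 = 2^13 * 2^0.49
2^13 = 8192, 2^0.49 ~ 1.4044449
PP ~ 8192 * 1.4044449 = 11505.2126208
Rounded to 2 decimals: 11505.21

11505.21


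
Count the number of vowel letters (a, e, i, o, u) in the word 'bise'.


Scanning each character of 'bise':
  Position 1: 'b' -> consonant (running count: 0)
  Position 2: 'i' -> vowel (running count: 1)
  Position 3: 's' -> consonant (running count: 1)
  Position 4: 'e' -> vowel (running count: 2)
Total vowels: 2

2


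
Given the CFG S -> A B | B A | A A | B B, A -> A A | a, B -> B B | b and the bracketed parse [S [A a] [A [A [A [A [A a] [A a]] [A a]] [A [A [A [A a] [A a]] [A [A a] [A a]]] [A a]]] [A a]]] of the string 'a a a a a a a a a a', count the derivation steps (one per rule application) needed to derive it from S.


Every bracketed nonterminal node [X ...] in the tree is produced by exactly one rule application.
Reading the tree off as a leftmost derivation:
  Step 1: S  =>  A A   (applied S -> A A)
  Step 2: A A  =>  a A   (applied A -> a)
  Step 3: a A  =>  a A A   (applied A -> A A)
  Step 4: a A A  =>  a A A A   (applied A -> A A)
  Step 5: a A A A  =>  a A A A A   (applied A -> A A)
  Step 6: a A A A A  =>  a A A A A A   (applied A -> A A)
  Step 7: a A A A A A  =>  a a A A A A   (applied A -> a)
  Step 8: a a A A A A  =>  a a a A A A   (applied A -> a)
  Step 9: a a a A A A  =>  a a a a A A   (applied A -> a)
  Step 10: a a a a A A  =>  a a a a A A A   (applied A -> A A)
  Step 11: a a a a A A A  =>  a a a a A A A A   (applied A -> A A)
  Step 12: a a a a A A A A  =>  a a a a A A A A A   (applied A -> A A)
  Step 13: a a a a A A A A A  =>  a a a a a A A A A   (applied A -> a)
  Step 14: a a a a a A A A A  =>  a a a a a a A A A   (applied A -> a)
  Step 15: a a a a a a A A A  =>  a a a a a a A A A A   (applied A -> A A)
  Step 16: a a a a a a A A A A  =>  a a a a a a a A A A   (applied A -> a)
  Step 17: a a a a a a a A A A  =>  a a a a a a a a A A   (applied A -> a)
  Step 18: a a a a a a a a A A  =>  a a a a a a a a a A   (applied A -> a)
  Step 19: a a a a a a a a a A  =>  a a a a a a a a a a   (applied A -> a)
Final yield: a a a a a a a a a a
Total rewrite steps: 19

19


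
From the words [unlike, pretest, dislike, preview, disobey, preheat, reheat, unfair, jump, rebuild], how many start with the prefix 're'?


Checking each word for prefix 're':
  'unlike' -> no (count: 0)
  'pretest' -> no (count: 0)
  'dislike' -> no (count: 0)
  'preview' -> no (count: 0)
  'disobey' -> no (count: 0)
  'preheat' -> no (count: 0)
  'reheat' -> YES, starts with 're' (count: 1)
  'unfair' -> no (count: 1)
  'jump' -> no (count: 1)
  'rebuild' -> YES, starts with 're' (count: 2)
Total with prefix 're': 2

2


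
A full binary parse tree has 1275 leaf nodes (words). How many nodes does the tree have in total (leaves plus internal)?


Leaf nodes (terminals): 1275
Internal nodes = n - 1 = 1275 - 1 = 1274
Total = leaves + internal = 1275 + 1274 = 2549

2549


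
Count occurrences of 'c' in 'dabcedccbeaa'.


Scanning 'dabcedccbeaa' for 'c':
  Position 3: 'c' -> MATCH (count: 1)
  Position 6: 'c' -> MATCH (count: 2)
  Position 7: 'c' -> MATCH (count: 3)
Total occurrences of 'c': 3

3


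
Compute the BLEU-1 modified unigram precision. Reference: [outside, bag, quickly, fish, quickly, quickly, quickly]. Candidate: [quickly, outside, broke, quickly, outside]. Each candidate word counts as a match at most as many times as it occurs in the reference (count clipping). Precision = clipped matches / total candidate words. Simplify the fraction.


Reference word counts: {'bag': 1, 'fish': 1, 'outside': 1, 'quickly': 4}
Checking each candidate word (with clipping):
  'quickly' -> in reference (ref count 4, used 1/4) -> match (matches: 1)
  'outside' -> in reference (ref count 1, used 1/1) -> match (matches: 2)
  'broke' -> not in reference -> no match (matches: 2)
  'quickly' -> in reference (ref count 4, used 2/4) -> match (matches: 3)
  'outside' -> ref count 1 already used up (1/1) -> clipped, no match (matches: 3)
Clipped matches: 3, Candidate length: 5
Precision = 3/5

3/5


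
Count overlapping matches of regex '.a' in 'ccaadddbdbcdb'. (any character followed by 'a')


Pattern: .a means any character followed by 'a'.
Scanning 'ccaadddbdbcdb' position-by-position:
  Pos 0: window 'cc' -> no
  Pos 1: window 'ca' -> MATCH
  Pos 2: window 'aa' -> MATCH
  Pos 3: window 'ad' -> no
  Pos 4: window 'dd' -> no
  Pos 5: window 'dd' -> no
  Pos 6: window 'db' -> no
  Pos 7: window 'bd' -> no
  Pos 8: window 'db' -> no
  Pos 9: window 'bc' -> no
  Pos 10: window 'cd' -> no
  Pos 11: window 'db' -> no
  Pos 12: window 'b' -> no
Total matches: 2

2


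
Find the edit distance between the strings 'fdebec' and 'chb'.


Building DP table for s1='fdebec' (len 6) and s2='chb' (len 3):
       c  h  b
    0  1  2  3
  f 1  1  2  3
  d 2  2  2  3
  e 3  3  3  3
  b 4  4  4  3
  e 5  5  5  4
  c 6  5  6  5
Edit distance = dp[6][3] = 5

5


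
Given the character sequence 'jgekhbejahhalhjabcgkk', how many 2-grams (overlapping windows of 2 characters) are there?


String 'jgekhbejahhalhjabcgkk' has length L = 21.
Number of overlapping n-grams = L - n + 1
Substituting: 21 - 2 + 1 = 20

20


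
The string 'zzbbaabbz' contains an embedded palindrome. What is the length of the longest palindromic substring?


Scanning 'zzbbaabbz' for palindromic substrings.
Substring at positions 1-8: 'zbbaabbz'.
Check: reverse('zbbaabbz') = 'zbbaabbz' -> palindrome confirmed.
Neighbouring characters ('z' / '-') break symmetry, so it cannot extend further.
No longer palindromic substring exists; longest length = 8

8


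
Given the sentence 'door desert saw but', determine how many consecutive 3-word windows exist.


Word trigrams from [4] words:
  Trigram 1: (door desert saw)
  Trigram 2: (desert saw but)
Total word trigrams: 4 - 2 = 2

2


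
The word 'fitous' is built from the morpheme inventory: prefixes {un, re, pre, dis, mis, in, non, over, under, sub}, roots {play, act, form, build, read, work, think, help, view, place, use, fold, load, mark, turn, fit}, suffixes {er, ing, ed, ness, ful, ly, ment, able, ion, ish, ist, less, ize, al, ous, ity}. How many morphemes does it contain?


Segmenting 'fitous' against the inventory:
  'fit' -> root (morpheme 1)
  'ous' -> suffix (morpheme 2)
Total morphemes: 2

2


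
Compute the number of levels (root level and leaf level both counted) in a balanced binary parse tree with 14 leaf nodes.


In a balanced binary tree with n leaves the deepest leaf is ceil(log2(n)) edges below the root,
so counting node levels inclusive of root and leaves gives ceil(log2(n)) + 1 levels.
log2(14) = 3.8074
ceil(3.8074) = 4
levels = 4 + 1 = 5

5


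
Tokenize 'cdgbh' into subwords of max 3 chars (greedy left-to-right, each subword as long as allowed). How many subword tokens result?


'cdgbh' has 5 characters.
Chunking with max size 3:
  Chunk 1: 'cdg' (positions 0-2)
  Chunk 2: 'bh' (positions 3-4)
Total chunks: ceil(5 / 3) = 2

2


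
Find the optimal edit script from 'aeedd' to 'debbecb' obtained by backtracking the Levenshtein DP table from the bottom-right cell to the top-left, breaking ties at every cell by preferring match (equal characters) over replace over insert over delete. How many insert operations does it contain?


Edit distance = 5. Backtracking from cell (5, 7) with preference match > replace > insert > delete,
then listing the resulting alignment 'aeedd' -> 'debbecb' left to right:
  Step 1: replace a->d
  Step 2: keep 'e'
  Step 3: insert 'b' [insertion #1]
  Step 4: insert 'b' [insertion #2]
  Step 5: keep 'e'
  Step 6: replace d->c
  Step 7: replace d->b
Total insertions: 2

2


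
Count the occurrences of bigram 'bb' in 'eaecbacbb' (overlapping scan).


Scanning 'eaecbacbb' for bigram 'bb':
  Position 0: 'ea' -> no
  Position 1: 'ae' -> no
  Position 2: 'ec' -> no
  Position 3: 'cb' -> no
  Position 4: 'ba' -> no
  Position 5: 'ac' -> no
  Position 6: 'cb' -> no
  Position 7: 'bb' -> MATCH
Total matches: 1

1


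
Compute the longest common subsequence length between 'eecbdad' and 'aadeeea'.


DP table for LCS of 'eecbdad' and 'aadeeea':
       a  a  d  e  e  e  a
    0  0  0  0  0  0  0  0
  e 0  0  0  0  1  1  1  1
  e 0  0  0  0  1  2  2  2
  c 0  0  0  0  1  2  2  2
  b 0  0  0  0  1  2  2  2
  d 0  0  0  1  1  2  2  2
  a 0  1  1  1  1  2  2  3
  d 0  1  1  2  2  2  2  3
LCS: 'eea'
LCS length = 3

3


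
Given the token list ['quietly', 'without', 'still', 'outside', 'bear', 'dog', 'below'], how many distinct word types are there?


Listing all tokens and tracking unique types:
  Token 1: 'quietly' -> NEW (unique so far: 1)
  Token 2: 'without' -> NEW (unique so far: 2)
  Token 3: 'still' -> NEW (unique so far: 3)
  Token 4: 'outside' -> NEW (unique so far: 4)
  Token 5: 'bear' -> NEW (unique so far: 5)
  Token 6: 'dog' -> NEW (unique so far: 6)
  Token 7: 'below' -> NEW (unique so far: 7)
Unique types: ('bear', 'below', 'dog', 'outside', 'quietly', 'still', 'without')
Vocabulary size: 7

7


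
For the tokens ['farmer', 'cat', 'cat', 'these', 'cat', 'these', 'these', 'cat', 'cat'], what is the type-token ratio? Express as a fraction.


Tokens: 9
Unique types: ('cat', 'farmer', 'these') = 3
TTR = 3/9
Simplify: divide both by 3 -> 1/3
TTR = 1/3

1/3


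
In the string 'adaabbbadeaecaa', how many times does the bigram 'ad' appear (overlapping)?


Scanning 'adaabbbadeaecaa' for bigram 'ad':
  Position 0: 'ad' -> MATCH
  Position 1: 'da' -> no
  Position 2: 'aa' -> no
  Position 3: 'ab' -> no
  Position 4: 'bb' -> no
  Position 5: 'bb' -> no
  Position 6: 'ba' -> no
  Position 7: 'ad' -> MATCH
  Position 8: 'de' -> no
  Position 9: 'ea' -> no
  Position 10: 'ae' -> no
  Position 11: 'ec' -> no
  Position 12: 'ca' -> no
  Position 13: 'aa' -> no
Total matches: 2

2


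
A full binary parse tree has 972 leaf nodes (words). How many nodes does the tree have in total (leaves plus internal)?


Leaf nodes (terminals): 972
Internal nodes = n - 1 = 972 - 1 = 971
Total = leaves + internal = 972 + 971 = 1943

1943


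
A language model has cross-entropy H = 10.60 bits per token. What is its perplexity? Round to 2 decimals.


Perplexity formula: PP = 2^H
H = 10.60
PP = 2^10.60
Decompose: 2^10.60 = 2^10 * 2^0.60
2^10 = 1024, 2^0.60 ~ 1.5157166
PP ~ 1024 * 1.5157166 = 1552.0937984
Rounded to 2 decimals: 1552.09

1552.09


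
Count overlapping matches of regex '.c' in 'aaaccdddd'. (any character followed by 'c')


Pattern: .c means any character followed by 'c'.
Scanning 'aaaccdddd' position-by-position:
  Pos 0: window 'aa' -> no
  Pos 1: window 'aa' -> no
  Pos 2: window 'ac' -> MATCH
  Pos 3: window 'cc' -> MATCH
  Pos 4: window 'cd' -> no
  Pos 5: window 'dd' -> no
  Pos 6: window 'dd' -> no
  Pos 7: window 'dd' -> no
  Pos 8: window 'd' -> no
Total matches: 2

2


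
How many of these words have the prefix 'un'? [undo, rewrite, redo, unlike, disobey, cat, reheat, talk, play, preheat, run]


Checking each word for prefix 'un':
  'undo' -> YES, starts with 'un' (count: 1)
  'rewrite' -> no (count: 1)
  'redo' -> no (count: 1)
  'unlike' -> YES, starts with 'un' (count: 2)
  'disobey' -> no (count: 2)
  'cat' -> no (count: 2)
  'reheat' -> no (count: 2)
  'talk' -> no (count: 2)
  'play' -> no (count: 2)
  'preheat' -> no (count: 2)
  'run' -> no (count: 2)
Total with prefix 'un': 2

2


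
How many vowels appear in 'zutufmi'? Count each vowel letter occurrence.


Scanning each character of 'zutufmi':
  Position 1: 'z' -> consonant (running count: 0)
  Position 2: 'u' -> vowel (running count: 1)
  Position 3: 't' -> consonant (running count: 1)
  Position 4: 'u' -> vowel (running count: 2)
  Position 5: 'f' -> consonant (running count: 2)
  Position 6: 'm' -> consonant (running count: 2)
  Position 7: 'i' -> vowel (running count: 3)
Total vowels: 3

3


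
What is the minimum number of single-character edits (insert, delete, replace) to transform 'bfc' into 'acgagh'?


Building DP table for s1='bfc' (len 3) and s2='acgagh' (len 6):
       a  c  g  a  g  h
    0  1  2  3  4  5  6
  b 1  1  2  3  4  5  6
  f 2  2  2  3  4  5  6
  c 3  3  2  3  4  5  6
Edit distance = dp[3][6] = 6

6


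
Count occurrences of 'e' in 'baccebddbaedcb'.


Scanning 'baccebddbaedcb' for 'e':
  Position 4: 'e' -> MATCH (count: 1)
  Position 10: 'e' -> MATCH (count: 2)
Total occurrences of 'e': 2

2


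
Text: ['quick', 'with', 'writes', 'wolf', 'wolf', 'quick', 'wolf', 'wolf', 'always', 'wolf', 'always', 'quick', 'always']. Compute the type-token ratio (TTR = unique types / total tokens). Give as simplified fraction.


Tokens: 13
Unique types: ('always', 'quick', 'with', 'wolf', 'writes') = 5
TTR = 5/13
Already in lowest terms.

5/13


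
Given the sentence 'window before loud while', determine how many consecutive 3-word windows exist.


Word trigrams from [4] words:
  Trigram 1: (window before loud)
  Trigram 2: (before loud while)
Total word trigrams: 4 - 2 = 2

2


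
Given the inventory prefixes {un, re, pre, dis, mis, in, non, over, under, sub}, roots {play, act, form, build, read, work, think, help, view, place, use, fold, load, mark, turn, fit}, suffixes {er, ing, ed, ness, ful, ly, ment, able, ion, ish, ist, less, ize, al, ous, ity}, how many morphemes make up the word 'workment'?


Segmenting 'workment' against the inventory:
  'work' -> root (morpheme 1)
  'ment' -> suffix (morpheme 2)
Total morphemes: 2

2


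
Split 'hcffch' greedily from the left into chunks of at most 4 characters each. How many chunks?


'hcffch' has 6 characters.
Chunking with max size 4:
  Chunk 1: 'hcff' (positions 0-3)
  Chunk 2: 'ch' (positions 4-5)
Total chunks: ceil(6 / 4) = 2

2


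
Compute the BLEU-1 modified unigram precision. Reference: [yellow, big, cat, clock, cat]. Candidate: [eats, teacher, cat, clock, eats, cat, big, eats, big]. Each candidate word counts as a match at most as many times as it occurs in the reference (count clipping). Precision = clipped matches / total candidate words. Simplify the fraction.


Reference word counts: {'big': 1, 'cat': 2, 'clock': 1, 'yellow': 1}
Checking each candidate word (with clipping):
  'eats' -> not in reference -> no match (matches: 0)
  'teacher' -> not in reference -> no match (matches: 0)
  'cat' -> in reference (ref count 2, used 1/2) -> match (matches: 1)
  'clock' -> in reference (ref count 1, used 1/1) -> match (matches: 2)
  'eats' -> not in reference -> no match (matches: 2)
  'cat' -> in reference (ref count 2, used 2/2) -> match (matches: 3)
  'big' -> in reference (ref count 1, used 1/1) -> match (matches: 4)
  'eats' -> not in reference -> no match (matches: 4)
  'big' -> ref count 1 already used up (1/1) -> clipped, no match (matches: 4)
Clipped matches: 4, Candidate length: 9
Precision = 4/9

4/9


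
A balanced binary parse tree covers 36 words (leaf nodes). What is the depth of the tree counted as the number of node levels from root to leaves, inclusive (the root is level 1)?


In a balanced binary tree with n leaves the deepest leaf is ceil(log2(n)) edges below the root,
so counting node levels inclusive of root and leaves gives ceil(log2(n)) + 1 levels.
log2(36) = 5.1699
ceil(5.1699) = 6
levels = 6 + 1 = 7

7


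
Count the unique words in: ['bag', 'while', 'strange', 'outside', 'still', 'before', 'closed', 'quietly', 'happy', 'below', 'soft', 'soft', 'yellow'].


Listing all tokens and tracking unique types:
  Token 1: 'bag' -> NEW (unique so far: 1)
  Token 2: 'while' -> NEW (unique so far: 2)
  Token 3: 'strange' -> NEW (unique so far: 3)
  Token 4: 'outside' -> NEW (unique so far: 4)
  Token 5: 'still' -> NEW (unique so far: 5)
  Token 6: 'before' -> NEW (unique so far: 6)
  Token 7: 'closed' -> NEW (unique so far: 7)
  Token 8: 'quietly' -> NEW (unique so far: 8)
  Token 9: 'happy' -> NEW (unique so far: 9)
  Token 10: 'below' -> NEW (unique so far: 10)
  Token 11: 'soft' -> NEW (unique so far: 11)
  Token 12: 'soft' -> duplicate (unique so far: 11)
  Token 13: 'yellow' -> NEW (unique so far: 12)
Unique types: ('bag', 'before', 'below', 'closed', 'happy', 'outside', 'quietly', 'soft', 'still', 'strange', 'while', 'yellow')
Vocabulary size: 12

12


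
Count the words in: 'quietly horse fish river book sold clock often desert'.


Counting words by splitting on spaces:
  Word 1: 'quietly'
  Word 2: 'horse'
  Word 3: 'fish'
  Word 4: 'river'
  Word 5: 'book'
  Word 6: 'sold'
  Word 7: 'clock'
  Word 8: 'often'
  Word 9: 'desert'
Total words: 9

9


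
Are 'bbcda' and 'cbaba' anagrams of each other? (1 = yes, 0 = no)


Sort characters of 'bbcda': 'abbcd'
Sort characters of 'cbaba': 'aabbc'
Sorted forms differ -> they are NOT anagrams
Result: 0

0


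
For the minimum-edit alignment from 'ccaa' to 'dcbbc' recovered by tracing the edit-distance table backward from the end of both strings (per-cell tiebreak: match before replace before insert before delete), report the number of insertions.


Edit distance = 4. Backtracking from cell (4, 5) with preference match > replace > insert > delete,
then listing the resulting alignment 'ccaa' -> 'dcbbc' left to right:
  Step 1: insert 'd' [insertion #1]
  Step 2: keep 'c'
  Step 3: replace c->b
  Step 4: replace a->b
  Step 5: replace a->c
Total insertions: 1

1


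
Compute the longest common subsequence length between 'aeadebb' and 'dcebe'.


DP table for LCS of 'aeadebb' and 'dcebe':
       d  c  e  b  e
    0  0  0  0  0  0
  a 0  0  0  0  0  0
  e 0  0  0  1  1  1
  a 0  0  0  1  1  1
  d 0  1  1  1  1  1
  e 0  1  1  2  2  2
  b 0  1  1  2  3  3
  b 0  1  1  2  3  3
LCS: 'deb'
LCS length = 3

3


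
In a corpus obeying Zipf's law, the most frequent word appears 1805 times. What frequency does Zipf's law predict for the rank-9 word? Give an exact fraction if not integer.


Zipf's law: freq(rank) = f1 / rank
f1 = 1805, rank = 9
freq = 1805 / 9
GCD(1805, 9) = 1
Simplified: 1805/9

1805/9


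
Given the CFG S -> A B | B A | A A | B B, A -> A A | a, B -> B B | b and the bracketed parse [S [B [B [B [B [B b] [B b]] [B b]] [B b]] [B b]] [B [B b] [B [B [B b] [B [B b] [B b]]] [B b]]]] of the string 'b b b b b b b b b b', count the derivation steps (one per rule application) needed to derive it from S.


Every bracketed nonterminal node [X ...] in the tree is produced by exactly one rule application.
Reading the tree off as a leftmost derivation:
  Step 1: S  =>  B B   (applied S -> B B)
  Step 2: B B  =>  B B B   (applied B -> B B)
  Step 3: B B B  =>  B B B B   (applied B -> B B)
  Step 4: B B B B  =>  B B B B B   (applied B -> B B)
  Step 5: B B B B B  =>  B B B B B B   (applied B -> B B)
  Step 6: B B B B B B  =>  b B B B B B   (applied B -> b)
  Step 7: b B B B B B  =>  b b B B B B   (applied B -> b)
  Step 8: b b B B B B  =>  b b b B B B   (applied B -> b)
  Step 9: b b b B B B  =>  b b b b B B   (applied B -> b)
  Step 10: b b b b B B  =>  b b b b b B   (applied B -> b)
  Step 11: b b b b b B  =>  b b b b b B B   (applied B -> B B)
  Step 12: b b b b b B B  =>  b b b b b b B   (applied B -> b)
  Step 13: b b b b b b B  =>  b b b b b b B B   (applied B -> B B)
  Step 14: b b b b b b B B  =>  b b b b b b B B B   (applied B -> B B)
  Step 15: b b b b b b B B B  =>  b b b b b b b B B   (applied B -> b)
  Step 16: b b b b b b b B B  =>  b b b b b b b B B B   (applied B -> B B)
  Step 17: b b b b b b b B B B  =>  b b b b b b b b B B   (applied B -> b)
  Step 18: b b b b b b b b B B  =>  b b b b b b b b b B   (applied B -> b)
  Step 19: b b b b b b b b b B  =>  b b b b b b b b b b   (applied B -> b)
Final yield: b b b b b b b b b b
Total rewrite steps: 19

19


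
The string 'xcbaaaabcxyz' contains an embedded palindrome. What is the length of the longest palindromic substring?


Scanning 'xcbaaaabcxyz' for palindromic substrings.
Substring at positions 0-9: 'xcbaaaabcx'.
Check: reverse('xcbaaaabcx') = 'xcbaaaabcx' -> palindrome confirmed.
Neighbouring characters ('-' / 'y') break symmetry, so it cannot extend further.
No longer palindromic substring exists; longest length = 10

10


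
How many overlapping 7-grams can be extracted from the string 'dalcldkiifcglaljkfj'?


String 'dalcldkiifcglaljkfj' has length L = 19.
Number of overlapping n-grams = L - n + 1
Substituting: 19 - 7 + 1 = 13

13


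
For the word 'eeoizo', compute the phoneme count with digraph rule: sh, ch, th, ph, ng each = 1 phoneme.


Parsing 'eeoizo' greedily, digraphs first:
  'e' -> vowel phoneme (phonemes so far: 1)
  'e' -> vowel phoneme (phonemes so far: 2)
  'o' -> vowel phoneme (phonemes so far: 3)
  'i' -> vowel phoneme (phonemes so far: 4)
  'z' -> consonant phoneme (phonemes so far: 5)
  'o' -> vowel phoneme (phonemes so far: 6)
Total phonemes: 6

6


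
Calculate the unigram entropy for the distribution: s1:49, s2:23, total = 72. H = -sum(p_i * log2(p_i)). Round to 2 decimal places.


Computing entropy H = -sum(p_i * log2(p_i)):
  s1: p = 49/72 = 0.6806, -p*log2(p) = 0.3779
  s2: p = 23/72 = 0.3194, -p*log2(p) = 0.5259
H = sum of terms = 0.9038
Rounded to 2 decimals: 0.90

0.90


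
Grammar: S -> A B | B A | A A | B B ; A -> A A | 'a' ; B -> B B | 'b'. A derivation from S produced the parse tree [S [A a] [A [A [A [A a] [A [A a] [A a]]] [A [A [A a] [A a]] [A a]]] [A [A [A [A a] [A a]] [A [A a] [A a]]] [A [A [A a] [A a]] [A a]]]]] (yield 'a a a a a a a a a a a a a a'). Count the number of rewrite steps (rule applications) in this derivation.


Every bracketed nonterminal node [X ...] in the tree is produced by exactly one rule application.
Reading the tree off as a leftmost derivation:
  Step 1: S  =>  A A   (applied S -> A A)
  Step 2: A A  =>  a A   (applied A -> a)
  Step 3: a A  =>  a A A   (applied A -> A A)
  Step 4: a A A  =>  a A A A   (applied A -> A A)
  Step 5: a A A A  =>  a A A A A   (applied A -> A A)
  Step 6: a A A A A  =>  a a A A A   (applied A -> a)
  Step 7: a a A A A  =>  a a A A A A   (applied A -> A A)
  Step 8: a a A A A A  =>  a a a A A A   (applied A -> a)
  Step 9: a a a A A A  =>  a a a a A A   (applied A -> a)
  Step 10: a a a a A A  =>  a a a a A A A   (applied A -> A A)
  Step 11: a a a a A A A  =>  a a a a A A A A   (applied A -> A A)
  Step 12: a a a a A A A A  =>  a a a a a A A A   (applied A -> a)
  Step 13: a a a a a A A A  =>  a a a a a a A A   (applied A -> a)
  Step 14: a a a a a a A A  =>  a a a a a a a A   (applied A -> a)
  Step 15: a a a a a a a A  =>  a a a a a a a A A   (applied A -> A A)
  Step 16: a a a a a a a A A  =>  a a a a a a a A A A   (applied A -> A A)
  Step 17: a a a a a a a A A A  =>  a a a a a a a A A A A   (applied A -> A A)
  Step 18: a a a a a a a A A A A  =>  a a a a a a a a A A A   (applied A -> a)
  Step 19: a a a a a a a a A A A  =>  a a a a a a a a a A A   (applied A -> a)
  Step 20: a a a a a a a a a A A  =>  a a a a a a a a a A A A   (applied A -> A A)
  Step 21: a a a a a a a a a A A A  =>  a a a a a a a a a a A A   (applied A -> a)
  Step 22: a a a a a a a a a a A A  =>  a a a a a a a a a a a A   (applied A -> a)
  Step 23: a a a a a a a a a a a A  =>  a a a a a a a a a a a A A   (applied A -> A A)
  Step 24: a a a a a a a a a a a A A  =>  a a a a a a a a a a a A A A   (applied A -> A A)
  Step 25: a a a a a a a a a a a A A A  =>  a a a a a a a a a a a a A A   (applied A -> a)
  Step 26: a a a a a a a a a a a a A A  =>  a a a a a a a a a a a a a A   (applied A -> a)
  Step 27: a a a a a a a a a a a a a A  =>  a a a a a a a a a a a a a a   (applied A -> a)
Final yield: a a a a a a a a a a a a a a
Total rewrite steps: 27

27
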